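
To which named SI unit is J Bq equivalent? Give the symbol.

W

J = N·m (work = force × distance),
    = kg·m²·s⁻².
Bq = 1/s = s⁻¹ (activity is decays per second).
Combining: J·Bq = (kg·m²·s⁻²) · s⁻¹ = kg·m²·s⁻³.
kg·m²·s⁻³ is the base-SI form of the watt.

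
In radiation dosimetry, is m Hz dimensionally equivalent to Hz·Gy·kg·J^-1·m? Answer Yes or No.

Left side:
  Hz = s⁻¹.
  Combining: m·Hz = m · s⁻¹ = m·s⁻¹.
Right side:
  Hz = s⁻¹.
  Gy = m²·s⁻².
  J = kg·m²·s⁻².
  So J⁻¹ = kg⁻¹·m⁻²·s².
  Combining: Hz·Gy·kg·J⁻¹·m = s⁻¹ · (m²·s⁻²) · kg · (kg⁻¹·m⁻²·s²) · m = m·s⁻¹.
Both reduce to m·s⁻¹.

Yes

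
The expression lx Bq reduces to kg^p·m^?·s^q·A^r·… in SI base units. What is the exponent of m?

lx = m⁻²·cd.
Bq = s⁻¹.
Combining: lx·Bq = (m⁻²·cd) · s⁻¹ = m⁻²·s⁻¹·cd.
The exponent of m is -2.

-2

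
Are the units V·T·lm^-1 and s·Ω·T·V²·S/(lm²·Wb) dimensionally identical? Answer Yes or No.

No

Left side:
  V = kg·m²·s⁻³·A⁻¹.
  T = kg·s⁻²·A⁻¹.
  lm = cd.
  So lm⁻¹ = cd⁻¹.
  Combining: V·T·lm⁻¹ = (kg·m²·s⁻³·A⁻¹) · (kg·s⁻²·A⁻¹) · cd⁻¹ = kg²·m²·s⁻⁵·A⁻²·cd⁻¹.
Right side:
  Ω = V/A (resistance = voltage per current),
      = kg·m²·s⁻³·A⁻².
  T = Wb/m² (flux density = flux per area),
      = kg·s⁻²·A⁻¹.
  lm = cd·sr = cd (luminous flux; sr is dimensionless).
  So lm⁻² = cd⁻².
  V = W/A (potential = power per current),
      = kg·m²·s⁻³·A⁻¹.
  So V² = kg²·m⁴·s⁻⁶·A⁻².
  S = 1/Ω (conductance is reciprocal resistance),
      = kg⁻¹·m⁻²·s³·A².
  Wb = V·s (flux: a volt is a weber per second),
      = kg·m²·s⁻²·A⁻¹.
  So Wb⁻¹ = kg⁻¹·m⁻²·s²·A.
  Combining: s·Ω·T·lm⁻²·V²·S·Wb⁻¹ = s · (kg·m²·s⁻³·A⁻²) · (kg·s⁻²·A⁻¹) · cd⁻² · (kg²·m⁴·s⁻⁶·A⁻²) · (kg⁻¹·m⁻²·s³·A²) · (kg⁻¹·m⁻²·s²·A) = kg²·m²·s⁻⁵·A⁻²·cd⁻².
Left is kg²·m²·s⁻⁵·A⁻²·cd⁻¹; right is kg²·m²·s⁻⁵·A⁻²·cd⁻² — different.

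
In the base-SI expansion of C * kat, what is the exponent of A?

1

C = A·s = s·A (charge = current × time).
kat = mol/s = s⁻¹·mol (catalytic activity).
Combining: C·kat = (s·A) · (s⁻¹·mol) = A·mol.
The exponent of A is 1.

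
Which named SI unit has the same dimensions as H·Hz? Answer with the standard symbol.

Ω

H = kg·m²·s⁻²·A⁻².
Hz = s⁻¹.
Combining: H·Hz = (kg·m²·s⁻²·A⁻²) · s⁻¹ = kg·m²·s⁻³·A⁻².
kg·m²·s⁻³·A⁻² is the base-SI form of the ohm.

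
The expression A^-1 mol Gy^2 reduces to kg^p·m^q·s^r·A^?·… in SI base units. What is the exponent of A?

-1

Gy = m²·s⁻².
So Gy² = m⁴·s⁻⁴.
Combining: A⁻¹·mol·Gy² = A⁻¹ · mol · (m⁴·s⁻⁴) = m⁴·s⁻⁴·A⁻¹·mol.
The exponent of A is -1.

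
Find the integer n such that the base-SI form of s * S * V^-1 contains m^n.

-4

S = 1/Ω (conductance is reciprocal resistance),
    = kg⁻¹·m⁻²·s³·A².
V = W/A (potential = power per current),
    = kg·m²·s⁻³·A⁻¹.
So V⁻¹ = kg⁻¹·m⁻²·s³·A.
Combining: s·S·V⁻¹ = s · (kg⁻¹·m⁻²·s³·A²) · (kg⁻¹·m⁻²·s³·A) = kg⁻²·m⁻⁴·s⁷·A³.
The exponent of m is -4.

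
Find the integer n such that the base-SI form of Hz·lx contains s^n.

Hz = 1/s = s⁻¹ (frequency is cycles per second).
lx = lm/m² (illuminance = luminous flux per area),
    = m⁻²·cd.
Combining: Hz·lx = s⁻¹ · (m⁻²·cd) = m⁻²·s⁻¹·cd.
The exponent of s is -1.

-1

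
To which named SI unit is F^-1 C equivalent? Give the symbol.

F = C/V (capacitance = charge per voltage),
    = A·s/(kg·m²·s⁻³·A⁻¹) (substituting C and V),
    = kg⁻¹·m⁻²·s⁴·A².
So F⁻¹ = kg·m²·s⁻⁴·A⁻².
C = A·s = s·A (charge = current × time).
Combining: F⁻¹·C = (kg·m²·s⁻⁴·A⁻²) · (s·A) = kg·m²·s⁻³·A⁻¹.
kg·m²·s⁻³·A⁻¹ is the base-SI form of the volt.

V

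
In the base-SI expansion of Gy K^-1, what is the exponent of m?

Gy = J/kg (absorbed dose = energy per mass),
    = m²·s⁻².
Combining: Gy·K⁻¹ = (m²·s⁻²) · K⁻¹ = m²·s⁻²·K⁻¹.
The exponent of m is 2.

2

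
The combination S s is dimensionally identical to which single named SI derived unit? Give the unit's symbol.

S = 1/Ω (conductance is reciprocal resistance),
    = kg⁻¹·m⁻²·s³·A².
Combining: S·s = (kg⁻¹·m⁻²·s³·A²) · s = kg⁻¹·m⁻²·s⁴·A².
kg⁻¹·m⁻²·s⁴·A² is the base-SI form of the farad.

F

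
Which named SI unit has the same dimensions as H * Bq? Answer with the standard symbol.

H = kg·m²·s⁻²·A⁻².
Bq = s⁻¹.
Combining: H·Bq = (kg·m²·s⁻²·A⁻²) · s⁻¹ = kg·m²·s⁻³·A⁻².
kg·m²·s⁻³·A⁻² is the base-SI form of the ohm.

Ω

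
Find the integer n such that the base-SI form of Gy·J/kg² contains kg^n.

-1

Gy = m²·s⁻².
J = kg·m²·s⁻².
Combining: Gy·J·kg⁻² = (m²·s⁻²) · (kg·m²·s⁻²) · kg⁻² = kg⁻¹·m⁴·s⁻⁴.
The exponent of kg is -1.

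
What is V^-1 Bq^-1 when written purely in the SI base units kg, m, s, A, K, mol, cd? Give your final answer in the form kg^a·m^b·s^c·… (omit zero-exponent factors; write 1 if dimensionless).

V = W/A (potential = power per current),
    = kg·m²·s⁻³·A⁻¹.
So V⁻¹ = kg⁻¹·m⁻²·s³·A.
Bq = 1/s = s⁻¹ (activity is decays per second).
So Bq⁻¹ = s.
Combining: V⁻¹·Bq⁻¹ = (kg⁻¹·m⁻²·s³·A) · s = kg⁻¹·m⁻²·s⁴·A.

kg⁻¹·m⁻²·s⁴·A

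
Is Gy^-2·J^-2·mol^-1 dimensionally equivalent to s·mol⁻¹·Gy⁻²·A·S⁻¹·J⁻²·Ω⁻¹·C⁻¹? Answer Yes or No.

Left side:
  Gy = J/kg (absorbed dose = energy per mass),
      = m²·s⁻².
  So Gy⁻² = m⁻⁴·s⁴.
  J = N·m (work = force × distance),
      = kg·m²·s⁻².
  So J⁻² = kg⁻²·m⁻⁴·s⁴.
  Combining: Gy⁻²·J⁻²·mol⁻¹ = (m⁻⁴·s⁴) · (kg⁻²·m⁻⁴·s⁴) · mol⁻¹ = kg⁻²·m⁻⁸·s⁸·mol⁻¹.
Right side:
  Gy = J/kg (absorbed dose = energy per mass),
      = m²·s⁻².
  So Gy⁻² = m⁻⁴·s⁴.
  S = 1/Ω (conductance is reciprocal resistance),
      = kg⁻¹·m⁻²·s³·A².
  So S⁻¹ = kg·m²·s⁻³·A⁻².
  J = N·m (work = force × distance),
      = kg·m²·s⁻².
  So J⁻² = kg⁻²·m⁻⁴·s⁴.
  Ω = V/A (resistance = voltage per current),
      = kg·m²·s⁻³·A⁻².
  So Ω⁻¹ = kg⁻¹·m⁻²·s³·A².
  C = A·s = s·A (charge = current × time).
  So C⁻¹ = s⁻¹·A⁻¹.
  Combining: s·mol⁻¹·Gy⁻²·A·S⁻¹·J⁻²·Ω⁻¹·C⁻¹ = s · mol⁻¹ · (m⁻⁴·s⁴) · A · (kg·m²·s⁻³·A⁻²) · (kg⁻²·m⁻⁴·s⁴) · (kg⁻¹·m⁻²·s³·A²) · (s⁻¹·A⁻¹) = kg⁻²·m⁻⁸·s⁸·mol⁻¹.
Both reduce to kg⁻²·m⁻⁸·s⁸·mol⁻¹.

Yes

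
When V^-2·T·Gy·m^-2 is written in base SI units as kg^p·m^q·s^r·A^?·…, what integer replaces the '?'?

V = W/A (potential = power per current),
    = kg·m²·s⁻³·A⁻¹.
So V⁻² = kg⁻²·m⁻⁴·s⁶·A².
T = Wb/m² (flux density = flux per area),
    = kg·s⁻²·A⁻¹.
Gy = J/kg (absorbed dose = energy per mass),
    = m²·s⁻².
Combining: V⁻²·T·Gy·m⁻² = (kg⁻²·m⁻⁴·s⁶·A²) · (kg·s⁻²·A⁻¹) · (m²·s⁻²) · m⁻² = kg⁻¹·m⁻⁴·s²·A.
The exponent of A is 1.

1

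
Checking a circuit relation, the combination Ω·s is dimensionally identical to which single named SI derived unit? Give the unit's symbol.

Ω = kg·m²·s⁻³·A⁻².
Combining: Ω·s = (kg·m²·s⁻³·A⁻²) · s = kg·m²·s⁻²·A⁻².
kg·m²·s⁻²·A⁻² is the base-SI form of the henry.

H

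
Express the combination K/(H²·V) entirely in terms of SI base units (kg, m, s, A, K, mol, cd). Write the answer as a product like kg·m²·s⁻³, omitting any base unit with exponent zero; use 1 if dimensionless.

kg⁻³·m⁻⁶·s⁷·A⁵·K

H = Wb/A (inductance = flux per current),
    = kg·m²·s⁻²·A⁻².
So H⁻² = kg⁻²·m⁻⁴·s⁴·A⁴.
V = W/A (potential = power per current),
    = kg·m²·s⁻³·A⁻¹.
So V⁻¹ = kg⁻¹·m⁻²·s³·A.
Combining: H⁻²·V⁻¹·K = (kg⁻²·m⁻⁴·s⁴·A⁴) · (kg⁻¹·m⁻²·s³·A) · K = kg⁻³·m⁻⁶·s⁷·A⁵·K.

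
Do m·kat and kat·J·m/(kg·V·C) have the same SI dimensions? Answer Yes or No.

No

Left side:
  kat = mol/s = s⁻¹·mol (catalytic activity).
  Combining: m·kat = m · (s⁻¹·mol) = m·s⁻¹·mol.
Right side:
  kat = s⁻¹·mol.
  J = kg·m²·s⁻².
  V = kg·m²·s⁻³·A⁻¹.
  So V⁻¹ = kg⁻¹·m⁻²·s³·A.
  C = s·A.
  So C⁻¹ = s⁻¹·A⁻¹.
  Combining: kat·J·kg⁻¹·V⁻¹·C⁻¹·m = (s⁻¹·mol) · (kg·m²·s⁻²) · kg⁻¹ · (kg⁻¹·m⁻²·s³·A) · (s⁻¹·A⁻¹) · m = kg⁻¹·m·s⁻¹·mol.
Left is m·s⁻¹·mol; right is kg⁻¹·m·s⁻¹·mol — different.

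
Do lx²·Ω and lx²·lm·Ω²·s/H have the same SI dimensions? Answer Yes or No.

Left side:
  lx = m⁻²·cd.
  So lx² = m⁻⁴·cd².
  Ω = kg·m²·s⁻³·A⁻².
  Combining: lx²·Ω = (m⁻⁴·cd²) · (kg·m²·s⁻³·A⁻²) = kg·m⁻²·s⁻³·A⁻²·cd².
Right side:
  lx = m⁻²·cd.
  So lx² = m⁻⁴·cd².
  lm = cd.
  H = kg·m²·s⁻²·A⁻².
  So H⁻¹ = kg⁻¹·m⁻²·s²·A².
  Ω = kg·m²·s⁻³·A⁻².
  So Ω² = kg²·m⁴·s⁻⁶·A⁻⁴.
  Combining: lx²·lm·H⁻¹·Ω²·s = (m⁻⁴·cd²) · cd · (kg⁻¹·m⁻²·s²·A²) · (kg²·m⁴·s⁻⁶·A⁻⁴) · s = kg·m⁻²·s⁻³·A⁻²·cd³.
Left is kg·m⁻²·s⁻³·A⁻²·cd²; right is kg·m⁻²·s⁻³·A⁻²·cd³ — different.

No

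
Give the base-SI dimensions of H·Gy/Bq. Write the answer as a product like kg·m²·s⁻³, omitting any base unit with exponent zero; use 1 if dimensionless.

kg·m⁴·s⁻³·A⁻²

H = Wb/A (inductance = flux per current),
    = kg·m²·s⁻²·A⁻².
Bq = 1/s = s⁻¹ (activity is decays per second).
So Bq⁻¹ = s.
Gy = J/kg (absorbed dose = energy per mass),
    = m²·s⁻².
Combining: H·Bq⁻¹·Gy = (kg·m²·s⁻²·A⁻²) · s · (m²·s⁻²) = kg·m⁴·s⁻³·A⁻².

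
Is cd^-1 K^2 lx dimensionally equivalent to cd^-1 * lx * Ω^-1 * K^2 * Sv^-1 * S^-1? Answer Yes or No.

No

Left side:
  lx = lm/m² (illuminance = luminous flux per area),
      = m⁻²·cd.
  Combining: cd⁻¹·K²·lx = cd⁻¹ · K² · (m⁻²·cd) = m⁻²·K².
Right side:
  lx = lm/m² (illuminance = luminous flux per area),
      = m⁻²·cd.
  Ω = V/A (resistance = voltage per current),
      = kg·m²·s⁻³·A⁻².
  So Ω⁻¹ = kg⁻¹·m⁻²·s³·A².
  Sv = J/kg (equivalent dose = energy per mass),
      = m²·s⁻².
  So Sv⁻¹ = m⁻²·s².
  S = 1/Ω (conductance is reciprocal resistance),
      = kg⁻¹·m⁻²·s³·A².
  So S⁻¹ = kg·m²·s⁻³·A⁻².
  Combining: cd⁻¹·lx·Ω⁻¹·K²·Sv⁻¹·S⁻¹ = cd⁻¹ · (m⁻²·cd) · (kg⁻¹·m⁻²·s³·A²) · K² · (m⁻²·s²) · (kg·m²·s⁻³·A⁻²) = m⁻⁴·s²·K².
Left is m⁻²·K²; right is m⁻⁴·s²·K² — different.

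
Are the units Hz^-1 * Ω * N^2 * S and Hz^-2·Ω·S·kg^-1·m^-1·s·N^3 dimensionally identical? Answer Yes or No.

Left side:
  Hz = 1/s = s⁻¹ (frequency is cycles per second).
  So Hz⁻¹ = s.
  Ω = V/A (resistance = voltage per current),
      = kg·m²·s⁻³·A⁻².
  N = kg·m/s² = kg·m·s⁻² (force = mass × acceleration).
  So N² = kg²·m²·s⁻⁴.
  S = 1/Ω (conductance is reciprocal resistance),
      = kg⁻¹·m⁻²·s³·A².
  Combining: Hz⁻¹·Ω·N²·S = s · (kg·m²·s⁻³·A⁻²) · (kg²·m²·s⁻⁴) · (kg⁻¹·m⁻²·s³·A²) = kg²·m²·s⁻³.
Right side:
  Hz = 1/s = s⁻¹ (frequency is cycles per second).
  So Hz⁻² = s².
  Ω = V/A (resistance = voltage per current),
      = kg·m²·s⁻³·A⁻².
  S = 1/Ω (conductance is reciprocal resistance),
      = kg⁻¹·m⁻²·s³·A².
  N = kg·m/s² = kg·m·s⁻² (force = mass × acceleration).
  So N³ = kg³·m³·s⁻⁶.
  Combining: Hz⁻²·Ω·S·kg⁻¹·m⁻¹·s·N³ = s² · (kg·m²·s⁻³·A⁻²) · (kg⁻¹·m⁻²·s³·A²) · kg⁻¹ · m⁻¹ · s · (kg³·m³·s⁻⁶) = kg²·m²·s⁻³.
Both reduce to kg²·m²·s⁻³.

Yes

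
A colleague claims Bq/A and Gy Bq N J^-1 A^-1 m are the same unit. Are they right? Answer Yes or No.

Left side:
  Bq = 1/s = s⁻¹ (activity is decays per second).
  Combining: A⁻¹·Bq = A⁻¹ · s⁻¹ = s⁻¹·A⁻¹.
Right side:
  Gy = J/kg (absorbed dose = energy per mass),
      = m²·s⁻².
  Bq = 1/s = s⁻¹ (activity is decays per second).
  N = kg·m/s² = kg·m·s⁻² (force = mass × acceleration).
  J = N·m (work = force × distance),
      = kg·m²·s⁻².
  So J⁻¹ = kg⁻¹·m⁻²·s².
  Combining: Gy·Bq·N·J⁻¹·A⁻¹·m = (m²·s⁻²) · s⁻¹ · (kg·m·s⁻²) · (kg⁻¹·m⁻²·s²) · A⁻¹ · m = m²·s⁻³·A⁻¹.
Left is s⁻¹·A⁻¹; right is m²·s⁻³·A⁻¹ — different.

No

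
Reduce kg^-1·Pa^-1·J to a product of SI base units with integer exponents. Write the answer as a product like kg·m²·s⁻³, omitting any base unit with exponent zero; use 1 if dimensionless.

Pa = kg·m⁻¹·s⁻².
So Pa⁻¹ = kg⁻¹·m·s².
J = kg·m²·s⁻².
Combining: kg⁻¹·Pa⁻¹·J = kg⁻¹ · (kg⁻¹·m·s²) · (kg·m²·s⁻²) = kg⁻¹·m³.

kg⁻¹·m³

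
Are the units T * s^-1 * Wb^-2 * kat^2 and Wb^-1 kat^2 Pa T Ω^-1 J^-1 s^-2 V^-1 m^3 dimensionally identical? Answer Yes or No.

Left side:
  T = kg·s⁻²·A⁻¹.
  Wb = kg·m²·s⁻²·A⁻¹.
  So Wb⁻² = kg⁻²·m⁻⁴·s⁴·A².
  kat = s⁻¹·mol.
  So kat² = s⁻²·mol².
  Combining: T·s⁻¹·Wb⁻²·kat² = (kg·s⁻²·A⁻¹) · s⁻¹ · (kg⁻²·m⁻⁴·s⁴·A²) · (s⁻²·mol²) = kg⁻¹·m⁻⁴·s⁻¹·A·mol².
Right side:
  Wb = kg·m²·s⁻²·A⁻¹.
  So Wb⁻¹ = kg⁻¹·m⁻²·s²·A.
  kat = s⁻¹·mol.
  So kat² = s⁻²·mol².
  Pa = kg·m⁻¹·s⁻².
  T = kg·s⁻²·A⁻¹.
  Ω = kg·m²·s⁻³·A⁻².
  So Ω⁻¹ = kg⁻¹·m⁻²·s³·A².
  J = kg·m²·s⁻².
  So J⁻¹ = kg⁻¹·m⁻²·s².
  V = kg·m²·s⁻³·A⁻¹.
  So V⁻¹ = kg⁻¹·m⁻²·s³·A.
  Combining: Wb⁻¹·kat²·Pa·T·Ω⁻¹·J⁻¹·s⁻²·V⁻¹·m³ = (kg⁻¹·m⁻²·s²·A) · (s⁻²·mol²) · (kg·m⁻¹·s⁻²) · (kg·s⁻²·A⁻¹) · (kg⁻¹·m⁻²·s³·A²) · (kg⁻¹·m⁻²·s²) · s⁻² · (kg⁻¹·m⁻²·s³·A) · m³ = kg⁻²·m⁻⁶·s²·A³·mol².
Left is kg⁻¹·m⁻⁴·s⁻¹·A·mol²; right is kg⁻²·m⁻⁶·s²·A³·mol² — different.

No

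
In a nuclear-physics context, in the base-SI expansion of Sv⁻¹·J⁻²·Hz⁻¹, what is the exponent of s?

7

Sv = J/kg (equivalent dose = energy per mass),
    = m²·s⁻².
So Sv⁻¹ = m⁻²·s².
J = N·m (work = force × distance),
    = kg·m²·s⁻².
So J⁻² = kg⁻²·m⁻⁴·s⁴.
Hz = 1/s = s⁻¹ (frequency is cycles per second).
So Hz⁻¹ = s.
Combining: Sv⁻¹·J⁻²·Hz⁻¹ = (m⁻²·s²) · (kg⁻²·m⁻⁴·s⁴) · s = kg⁻²·m⁻⁶·s⁷.
The exponent of s is 7.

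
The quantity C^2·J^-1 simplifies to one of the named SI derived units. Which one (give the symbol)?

C = A·s = s·A (charge = current × time).
So C² = s²·A².
J = N·m (work = force × distance),
    = kg·m²·s⁻².
So J⁻¹ = kg⁻¹·m⁻²·s².
Combining: C²·J⁻¹ = (s²·A²) · (kg⁻¹·m⁻²·s²) = kg⁻¹·m⁻²·s⁴·A².
kg⁻¹·m⁻²·s⁴·A² is the base-SI form of the farad.

F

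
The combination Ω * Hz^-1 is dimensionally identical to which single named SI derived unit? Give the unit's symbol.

H

Ω = V/A (resistance = voltage per current),
    = kg·m²·s⁻³·A⁻².
Hz = 1/s = s⁻¹ (frequency is cycles per second).
So Hz⁻¹ = s.
Combining: Ω·Hz⁻¹ = (kg·m²·s⁻³·A⁻²) · s = kg·m²·s⁻²·A⁻².
kg·m²·s⁻²·A⁻² is the base-SI form of the henry.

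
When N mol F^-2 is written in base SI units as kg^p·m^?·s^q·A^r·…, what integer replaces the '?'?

N = kg·m/s² = kg·m·s⁻² (force = mass × acceleration).
F = C/V (capacitance = charge per voltage),
    = A·s/(kg·m²·s⁻³·A⁻¹) (substituting C and V),
    = kg⁻¹·m⁻²·s⁴·A².
So F⁻² = kg²·m⁴·s⁻⁸·A⁻⁴.
Combining: N·mol·F⁻² = (kg·m·s⁻²) · mol · (kg²·m⁴·s⁻⁸·A⁻⁴) = kg³·m⁵·s⁻¹⁰·A⁻⁴·mol.
The exponent of m is 5.

5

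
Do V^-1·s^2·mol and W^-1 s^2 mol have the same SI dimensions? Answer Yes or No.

No

Left side:
  V = W/A (potential = power per current),
      = kg·m²·s⁻³·A⁻¹.
  So V⁻¹ = kg⁻¹·m⁻²·s³·A.
  Combining: V⁻¹·s²·mol = (kg⁻¹·m⁻²·s³·A) · s² · mol = kg⁻¹·m⁻²·s⁵·A·mol.
Right side:
  W = J/s (power = energy per time),
      = kg·m²·s⁻³.
  So W⁻¹ = kg⁻¹·m⁻²·s³.
  Combining: W⁻¹·s²·mol = (kg⁻¹·m⁻²·s³) · s² · mol = kg⁻¹·m⁻²·s⁵·mol.
Left is kg⁻¹·m⁻²·s⁵·A·mol; right is kg⁻¹·m⁻²·s⁵·mol — different.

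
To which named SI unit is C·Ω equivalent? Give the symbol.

C = A·s = s·A (charge = current × time).
Ω = V/A (resistance = voltage per current),
    = kg·m²·s⁻³·A⁻².
Combining: C·Ω = (s·A) · (kg·m²·s⁻³·A⁻²) = kg·m²·s⁻²·A⁻¹.
kg·m²·s⁻²·A⁻¹ is the base-SI form of the weber.

Wb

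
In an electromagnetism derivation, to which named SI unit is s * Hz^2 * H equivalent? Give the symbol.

Ω

Hz = 1/s = s⁻¹ (frequency is cycles per second).
So Hz² = s⁻².
H = Wb/A (inductance = flux per current),
    = kg·m²·s⁻²·A⁻².
Combining: s·Hz²·H = s · s⁻² · (kg·m²·s⁻²·A⁻²) = kg·m²·s⁻³·A⁻².
kg·m²·s⁻³·A⁻² is the base-SI form of the ohm.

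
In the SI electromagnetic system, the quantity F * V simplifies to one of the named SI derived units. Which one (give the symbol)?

C

F = C/V (capacitance = charge per voltage),
    = A·s/(kg·m²·s⁻³·A⁻¹) (substituting C and V),
    = kg⁻¹·m⁻²·s⁴·A².
V = W/A (potential = power per current),
    = kg·m²·s⁻³·A⁻¹.
Combining: F·V = (kg⁻¹·m⁻²·s⁴·A²) · (kg·m²·s⁻³·A⁻¹) = s·A.
s·A is the base-SI form of the coulomb.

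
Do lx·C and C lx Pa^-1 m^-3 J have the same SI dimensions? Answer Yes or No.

Yes

Left side:
  lx = lm/m² (illuminance = luminous flux per area),
      = m⁻²·cd.
  C = A·s = s·A (charge = current × time).
  Combining: lx·C = (m⁻²·cd) · (s·A) = m⁻²·s·A·cd.
Right side:
  C = A·s = s·A (charge = current × time).
  lx = lm/m² (illuminance = luminous flux per area),
      = m⁻²·cd.
  Pa = N/m² (pressure = force per area),
      = kg·m⁻¹·s⁻².
  So Pa⁻¹ = kg⁻¹·m·s².
  J = N·m (work = force × distance),
      = kg·m²·s⁻².
  Combining: C·lx·Pa⁻¹·m⁻³·J = (s·A) · (m⁻²·cd) · (kg⁻¹·m·s²) · m⁻³ · (kg·m²·s⁻²) = m⁻²·s·A·cd.
Both reduce to m⁻²·s·A·cd.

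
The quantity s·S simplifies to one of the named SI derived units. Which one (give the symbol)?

F

S = 1/Ω (conductance is reciprocal resistance),
    = kg⁻¹·m⁻²·s³·A².
Combining: s·S = s · (kg⁻¹·m⁻²·s³·A²) = kg⁻¹·m⁻²·s⁴·A².
kg⁻¹·m⁻²·s⁴·A² is the base-SI form of the farad.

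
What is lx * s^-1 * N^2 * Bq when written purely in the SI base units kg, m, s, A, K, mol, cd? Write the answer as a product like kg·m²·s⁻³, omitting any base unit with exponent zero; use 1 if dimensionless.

lx = lm/m² (illuminance = luminous flux per area),
    = m⁻²·cd.
N = kg·m/s² = kg·m·s⁻² (force = mass × acceleration).
So N² = kg²·m²·s⁻⁴.
Bq = 1/s = s⁻¹ (activity is decays per second).
Combining: lx·s⁻¹·N²·Bq = (m⁻²·cd) · s⁻¹ · (kg²·m²·s⁻⁴) · s⁻¹ = kg²·s⁻⁶·cd.

kg²·s⁻⁶·cd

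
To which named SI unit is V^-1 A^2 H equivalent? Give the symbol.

V = W/A (potential = power per current),
    = kg·m²·s⁻³·A⁻¹.
So V⁻¹ = kg⁻¹·m⁻²·s³·A.
H = Wb/A (inductance = flux per current),
    = kg·m²·s⁻²·A⁻².
Combining: V⁻¹·A²·H = (kg⁻¹·m⁻²·s³·A) · A² · (kg·m²·s⁻²·A⁻²) = s·A.
s·A is the base-SI form of the coulomb.

C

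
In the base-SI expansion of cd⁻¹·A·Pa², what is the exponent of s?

-4

Pa = kg·m⁻¹·s⁻².
So Pa² = kg²·m⁻²·s⁻⁴.
Combining: cd⁻¹·A·Pa² = cd⁻¹ · A · (kg²·m⁻²·s⁻⁴) = kg²·m⁻²·s⁻⁴·A·cd⁻¹.
The exponent of s is -4.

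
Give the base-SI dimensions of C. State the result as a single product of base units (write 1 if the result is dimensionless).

s·A

C = A·s = s·A (charge = current × time).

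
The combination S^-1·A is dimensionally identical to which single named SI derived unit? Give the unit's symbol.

V

S = 1/Ω (conductance is reciprocal resistance),
    = kg⁻¹·m⁻²·s³·A².
So S⁻¹ = kg·m²·s⁻³·A⁻².
Combining: S⁻¹·A = (kg·m²·s⁻³·A⁻²) · A = kg·m²·s⁻³·A⁻¹.
kg·m²·s⁻³·A⁻¹ is the base-SI form of the volt.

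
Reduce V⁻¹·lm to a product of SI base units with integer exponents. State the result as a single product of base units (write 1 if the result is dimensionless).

V = kg·m²·s⁻³·A⁻¹.
So V⁻¹ = kg⁻¹·m⁻²·s³·A.
lm = cd.
Combining: V⁻¹·lm = (kg⁻¹·m⁻²·s³·A) · cd = kg⁻¹·m⁻²·s³·A·cd.

kg⁻¹·m⁻²·s³·A·cd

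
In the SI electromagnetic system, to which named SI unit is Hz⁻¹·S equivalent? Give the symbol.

Hz = s⁻¹.
So Hz⁻¹ = s.
S = kg⁻¹·m⁻²·s³·A².
Combining: Hz⁻¹·S = s · (kg⁻¹·m⁻²·s³·A²) = kg⁻¹·m⁻²·s⁴·A².
kg⁻¹·m⁻²·s⁴·A² is the base-SI form of the farad.

F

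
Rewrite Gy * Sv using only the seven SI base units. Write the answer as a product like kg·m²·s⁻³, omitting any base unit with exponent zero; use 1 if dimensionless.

Gy = J/kg (absorbed dose = energy per mass),
    = m²·s⁻².
Sv = J/kg (equivalent dose = energy per mass),
    = m²·s⁻².
Combining: Gy·Sv = (m²·s⁻²) · (m²·s⁻²) = m⁴·s⁻⁴.

m⁴·s⁻⁴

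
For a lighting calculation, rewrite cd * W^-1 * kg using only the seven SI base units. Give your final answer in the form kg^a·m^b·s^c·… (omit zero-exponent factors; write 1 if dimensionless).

W = kg·m²·s⁻³.
So W⁻¹ = kg⁻¹·m⁻²·s³.
Combining: cd·W⁻¹·kg = cd · (kg⁻¹·m⁻²·s³) · kg = m⁻²·s³·cd.

m⁻²·s³·cd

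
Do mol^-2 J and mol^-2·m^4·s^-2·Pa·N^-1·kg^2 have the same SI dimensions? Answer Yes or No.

No

Left side:
  J = N·m (work = force × distance),
      = kg·m²·s⁻².
  Combining: mol⁻²·J = mol⁻² · (kg·m²·s⁻²) = kg·m²·s⁻²·mol⁻².
Right side:
  Pa = N/m² (pressure = force per area),
      = kg·m⁻¹·s⁻².
  N = kg·m/s² = kg·m·s⁻² (force = mass × acceleration).
  So N⁻¹ = kg⁻¹·m⁻¹·s².
  Combining: mol⁻²·m⁴·s⁻²·Pa·N⁻¹·kg² = mol⁻² · m⁴ · s⁻² · (kg·m⁻¹·s⁻²) · (kg⁻¹·m⁻¹·s²) · kg² = kg²·m²·s⁻²·mol⁻².
Left is kg·m²·s⁻²·mol⁻²; right is kg²·m²·s⁻²·mol⁻² — different.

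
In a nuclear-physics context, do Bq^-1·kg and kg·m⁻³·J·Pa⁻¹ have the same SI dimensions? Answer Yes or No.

No

Left side:
  Bq = 1/s = s⁻¹ (activity is decays per second).
  So Bq⁻¹ = s.
  Combining: Bq⁻¹·kg = s · kg = kg·s.
Right side:
  J = N·m (work = force × distance),
      = kg·m²·s⁻².
  Pa = N/m² (pressure = force per area),
      = kg·m⁻¹·s⁻².
  So Pa⁻¹ = kg⁻¹·m·s².
  Combining: kg·m⁻³·J·Pa⁻¹ = kg · m⁻³ · (kg·m²·s⁻²) · (kg⁻¹·m·s²) = kg.
Left is kg·s; right is kg — different.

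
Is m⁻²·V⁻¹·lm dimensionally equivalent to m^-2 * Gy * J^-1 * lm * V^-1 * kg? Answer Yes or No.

Left side:
  V = kg·m²·s⁻³·A⁻¹.
  So V⁻¹ = kg⁻¹·m⁻²·s³·A.
  lm = cd.
  Combining: m⁻²·V⁻¹·lm = m⁻² · (kg⁻¹·m⁻²·s³·A) · cd = kg⁻¹·m⁻⁴·s³·A·cd.
Right side:
  Gy = m²·s⁻².
  J = kg·m²·s⁻².
  So J⁻¹ = kg⁻¹·m⁻²·s².
  lm = cd.
  V = kg·m²·s⁻³·A⁻¹.
  So V⁻¹ = kg⁻¹·m⁻²·s³·A.
  Combining: m⁻²·Gy·J⁻¹·lm·V⁻¹·kg = m⁻² · (m²·s⁻²) · (kg⁻¹·m⁻²·s²) · cd · (kg⁻¹·m⁻²·s³·A) · kg = kg⁻¹·m⁻⁴·s³·A·cd.
Both reduce to kg⁻¹·m⁻⁴·s³·A·cd.

Yes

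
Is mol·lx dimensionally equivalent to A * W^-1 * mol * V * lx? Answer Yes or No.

Left side:
  lx = lm/m² (illuminance = luminous flux per area),
      = m⁻²·cd.
  Combining: mol·lx = mol · (m⁻²·cd) = m⁻²·mol·cd.
Right side:
  W = J/s (power = energy per time),
      = kg·m²·s⁻³.
  So W⁻¹ = kg⁻¹·m⁻²·s³.
  V = W/A (potential = power per current),
      = kg·m²·s⁻³·A⁻¹.
  lx = lm/m² (illuminance = luminous flux per area),
      = m⁻²·cd.
  Combining: A·W⁻¹·mol·V·lx = A · (kg⁻¹·m⁻²·s³) · mol · (kg·m²·s⁻³·A⁻¹) · (m⁻²·cd) = m⁻²·mol·cd.
Both reduce to m⁻²·mol·cd.

Yes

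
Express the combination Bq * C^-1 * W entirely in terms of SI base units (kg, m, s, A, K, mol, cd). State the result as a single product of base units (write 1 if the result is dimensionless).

kg·m²·s⁻⁵·A⁻¹

Bq = 1/s = s⁻¹ (activity is decays per second).
C = A·s = s·A (charge = current × time).
So C⁻¹ = s⁻¹·A⁻¹.
W = J/s (power = energy per time),
    = kg·m²·s⁻³.
Combining: Bq·C⁻¹·W = s⁻¹ · (s⁻¹·A⁻¹) · (kg·m²·s⁻³) = kg·m²·s⁻⁵·A⁻¹.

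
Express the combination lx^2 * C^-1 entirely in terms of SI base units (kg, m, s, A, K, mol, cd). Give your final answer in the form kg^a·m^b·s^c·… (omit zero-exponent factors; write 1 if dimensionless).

lx = lm/m² (illuminance = luminous flux per area),
    = m⁻²·cd.
So lx² = m⁻⁴·cd².
C = A·s = s·A (charge = current × time).
So C⁻¹ = s⁻¹·A⁻¹.
Combining: lx²·C⁻¹ = (m⁻⁴·cd²) · (s⁻¹·A⁻¹) = m⁻⁴·s⁻¹·A⁻¹·cd².

m⁻⁴·s⁻¹·A⁻¹·cd²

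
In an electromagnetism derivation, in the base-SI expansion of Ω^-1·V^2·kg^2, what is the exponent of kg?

Ω = V/A (resistance = voltage per current),
    = kg·m²·s⁻³·A⁻².
So Ω⁻¹ = kg⁻¹·m⁻²·s³·A².
V = W/A (potential = power per current),
    = kg·m²·s⁻³·A⁻¹.
So V² = kg²·m⁴·s⁻⁶·A⁻².
Combining: Ω⁻¹·V²·kg² = (kg⁻¹·m⁻²·s³·A²) · (kg²·m⁴·s⁻⁶·A⁻²) · kg² = kg³·m²·s⁻³.
The exponent of kg is 3.

3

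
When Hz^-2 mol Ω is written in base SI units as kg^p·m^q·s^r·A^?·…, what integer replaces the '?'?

-2

Hz = s⁻¹.
So Hz⁻² = s².
Ω = kg·m²·s⁻³·A⁻².
Combining: Hz⁻²·mol·Ω = s² · mol · (kg·m²·s⁻³·A⁻²) = kg·m²·s⁻¹·A⁻²·mol.
The exponent of A is -2.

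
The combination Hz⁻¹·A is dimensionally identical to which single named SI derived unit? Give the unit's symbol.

Hz = s⁻¹.
So Hz⁻¹ = s.
Combining: Hz⁻¹·A = s · A = s·A.
s·A is the base-SI form of the coulomb.

C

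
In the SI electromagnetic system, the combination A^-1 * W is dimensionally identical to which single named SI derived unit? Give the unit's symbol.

V

W = J/s (power = energy per time),
    = kg·m²·s⁻³.
Combining: A⁻¹·W = A⁻¹ · (kg·m²·s⁻³) = kg·m²·s⁻³·A⁻¹.
kg·m²·s⁻³·A⁻¹ is the base-SI form of the volt.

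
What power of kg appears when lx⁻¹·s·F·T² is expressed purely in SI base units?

1

lx = lm/m² (illuminance = luminous flux per area),
    = m⁻²·cd.
So lx⁻¹ = m²·cd⁻¹.
F = C/V (capacitance = charge per voltage),
    = A·s/(kg·m²·s⁻³·A⁻¹) (substituting C and V),
    = kg⁻¹·m⁻²·s⁴·A².
T = Wb/m² (flux density = flux per area),
    = kg·s⁻²·A⁻¹.
So T² = kg²·s⁻⁴·A⁻².
Combining: lx⁻¹·s·F·T² = (m²·cd⁻¹) · s · (kg⁻¹·m⁻²·s⁴·A²) · (kg²·s⁻⁴·A⁻²) = kg·s·cd⁻¹.
The exponent of kg is 1.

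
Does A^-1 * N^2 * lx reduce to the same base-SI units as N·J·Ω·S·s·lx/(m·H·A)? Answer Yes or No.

No

Left side:
  N = kg·m/s² = kg·m·s⁻² (force = mass × acceleration).
  So N² = kg²·m²·s⁻⁴.
  lx = lm/m² (illuminance = luminous flux per area),
      = m⁻²·cd.
  Combining: A⁻¹·N²·lx = A⁻¹ · (kg²·m²·s⁻⁴) · (m⁻²·cd) = kg²·s⁻⁴·A⁻¹·cd.
Right side:
  N = kg·m·s⁻².
  J = kg·m²·s⁻².
  Ω = kg·m²·s⁻³·A⁻².
  H = kg·m²·s⁻²·A⁻².
  So H⁻¹ = kg⁻¹·m⁻²·s²·A².
  S = kg⁻¹·m⁻²·s³·A².
  lx = m⁻²·cd.
  Combining: N·m⁻¹·J·Ω·H⁻¹·S·A⁻¹·s·lx = (kg·m·s⁻²) · m⁻¹ · (kg·m²·s⁻²) · (kg·m²·s⁻³·A⁻²) · (kg⁻¹·m⁻²·s²·A²) · (kg⁻¹·m⁻²·s³·A²) · A⁻¹ · s · (m⁻²·cd) = kg·m⁻²·s⁻¹·A·cd.
Left is kg²·s⁻⁴·A⁻¹·cd; right is kg·m⁻²·s⁻¹·A·cd — different.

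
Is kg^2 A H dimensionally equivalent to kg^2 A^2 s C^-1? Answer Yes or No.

Left side:
  H = Wb/A (inductance = flux per current),
      = kg·m²·s⁻²·A⁻².
  Combining: kg²·A·H = kg² · A · (kg·m²·s⁻²·A⁻²) = kg³·m²·s⁻²·A⁻¹.
Right side:
  C = s·A.
  So C⁻¹ = s⁻¹·A⁻¹.
  Combining: kg²·A²·s·C⁻¹ = kg² · A² · s · (s⁻¹·A⁻¹) = kg²·A.
Left is kg³·m²·s⁻²·A⁻¹; right is kg²·A — different.

No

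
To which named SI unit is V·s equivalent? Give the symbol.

V = W/A (potential = power per current),
    = kg·m²·s⁻³·A⁻¹.
Combining: V·s = (kg·m²·s⁻³·A⁻¹) · s = kg·m²·s⁻²·A⁻¹.
kg·m²·s⁻²·A⁻¹ is the base-SI form of the weber.

Wb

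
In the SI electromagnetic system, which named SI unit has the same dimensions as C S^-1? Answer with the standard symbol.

Wb

C = A·s = s·A (charge = current × time).
S = 1/Ω (conductance is reciprocal resistance),
    = kg⁻¹·m⁻²·s³·A².
So S⁻¹ = kg·m²·s⁻³·A⁻².
Combining: C·S⁻¹ = (s·A) · (kg·m²·s⁻³·A⁻²) = kg·m²·s⁻²·A⁻¹.
kg·m²·s⁻²·A⁻¹ is the base-SI form of the weber.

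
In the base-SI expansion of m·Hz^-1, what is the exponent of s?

Hz = s⁻¹.
So Hz⁻¹ = s.
Combining: m·Hz⁻¹ = m · s = m·s.
The exponent of s is 1.

1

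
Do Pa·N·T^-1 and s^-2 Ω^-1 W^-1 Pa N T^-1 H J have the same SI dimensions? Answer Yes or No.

Left side:
  Pa = kg·m⁻¹·s⁻².
  N = kg·m·s⁻².
  T = kg·s⁻²·A⁻¹.
  So T⁻¹ = kg⁻¹·s²·A.
  Combining: Pa·N·T⁻¹ = (kg·m⁻¹·s⁻²) · (kg·m·s⁻²) · (kg⁻¹·s²·A) = kg·s⁻²·A.
Right side:
  Ω = kg·m²·s⁻³·A⁻².
  So Ω⁻¹ = kg⁻¹·m⁻²·s³·A².
  W = kg·m²·s⁻³.
  So W⁻¹ = kg⁻¹·m⁻²·s³.
  Pa = kg·m⁻¹·s⁻².
  N = kg·m·s⁻².
  T = kg·s⁻²·A⁻¹.
  So T⁻¹ = kg⁻¹·s²·A.
  H = kg·m²·s⁻²·A⁻².
  J = kg·m²·s⁻².
  Combining: s⁻²·Ω⁻¹·W⁻¹·Pa·N·T⁻¹·H·J = s⁻² · (kg⁻¹·m⁻²·s³·A²) · (kg⁻¹·m⁻²·s³) · (kg·m⁻¹·s⁻²) · (kg·m·s⁻²) · (kg⁻¹·s²·A) · (kg·m²·s⁻²·A⁻²) · (kg·m²·s⁻²) = kg·s⁻²·A.
Both reduce to kg·s⁻²·A.

Yes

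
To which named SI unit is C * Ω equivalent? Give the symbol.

C = A·s = s·A (charge = current × time).
Ω = V/A (resistance = voltage per current),
    = kg·m²·s⁻³·A⁻².
Combining: C·Ω = (s·A) · (kg·m²·s⁻³·A⁻²) = kg·m²·s⁻²·A⁻¹.
kg·m²·s⁻²·A⁻¹ is the base-SI form of the weber.

Wb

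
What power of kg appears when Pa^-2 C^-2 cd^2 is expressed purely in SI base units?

Pa = N/m² (pressure = force per area),
    = kg·m⁻¹·s⁻².
So Pa⁻² = kg⁻²·m²·s⁴.
C = A·s = s·A (charge = current × time).
So C⁻² = s⁻²·A⁻².
Combining: Pa⁻²·C⁻²·cd² = (kg⁻²·m²·s⁴) · (s⁻²·A⁻²) · cd² = kg⁻²·m²·s²·A⁻²·cd².
The exponent of kg is -2.

-2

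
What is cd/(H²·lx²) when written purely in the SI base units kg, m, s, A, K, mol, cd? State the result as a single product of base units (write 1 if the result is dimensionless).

kg⁻²·s⁴·A⁴·cd⁻¹

H = kg·m²·s⁻²·A⁻².
So H⁻² = kg⁻²·m⁻⁴·s⁴·A⁴.
lx = m⁻²·cd.
So lx⁻² = m⁴·cd⁻².
Combining: H⁻²·cd·lx⁻² = (kg⁻²·m⁻⁴·s⁴·A⁴) · cd · (m⁴·cd⁻²) = kg⁻²·s⁴·A⁴·cd⁻¹.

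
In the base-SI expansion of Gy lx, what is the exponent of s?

-2

Gy = m²·s⁻².
lx = m⁻²·cd.
Combining: Gy·lx = (m²·s⁻²) · (m⁻²·cd) = s⁻²·cd.
The exponent of s is -2.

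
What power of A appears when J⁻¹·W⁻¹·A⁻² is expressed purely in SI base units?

-2

J = kg·m²·s⁻².
So J⁻¹ = kg⁻¹·m⁻²·s².
W = kg·m²·s⁻³.
So W⁻¹ = kg⁻¹·m⁻²·s³.
Combining: J⁻¹·W⁻¹·A⁻² = (kg⁻¹·m⁻²·s²) · (kg⁻¹·m⁻²·s³) · A⁻² = kg⁻²·m⁻⁴·s⁵·A⁻².
The exponent of A is -2.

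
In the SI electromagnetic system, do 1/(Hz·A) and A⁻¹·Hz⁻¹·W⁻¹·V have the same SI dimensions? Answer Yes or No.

Left side:
  Hz = s⁻¹.
  So Hz⁻¹ = s.
  Combining: Hz⁻¹·A⁻¹ = s · A⁻¹ = s·A⁻¹.
Right side:
  Hz = 1/s = s⁻¹ (frequency is cycles per second).
  So Hz⁻¹ = s.
  W = J/s (power = energy per time),
      = kg·m²·s⁻³.
  So W⁻¹ = kg⁻¹·m⁻²·s³.
  V = W/A (potential = power per current),
      = kg·m²·s⁻³·A⁻¹.
  Combining: A⁻¹·Hz⁻¹·W⁻¹·V = A⁻¹ · s · (kg⁻¹·m⁻²·s³) · (kg·m²·s⁻³·A⁻¹) = s·A⁻².
Left is s·A⁻¹; right is s·A⁻² — different.

No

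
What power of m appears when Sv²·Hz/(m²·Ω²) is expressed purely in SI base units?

-2

Sv = J/kg (equivalent dose = energy per mass),
    = m²·s⁻².
So Sv² = m⁴·s⁻⁴.
Hz = 1/s = s⁻¹ (frequency is cycles per second).
Ω = V/A (resistance = voltage per current),
    = kg·m²·s⁻³·A⁻².
So Ω⁻² = kg⁻²·m⁻⁴·s⁶·A⁴.
Combining: Sv²·Hz·m⁻²·Ω⁻² = (m⁴·s⁻⁴) · s⁻¹ · m⁻² · (kg⁻²·m⁻⁴·s⁶·A⁴) = kg⁻²·m⁻²·s·A⁴.
The exponent of m is -2.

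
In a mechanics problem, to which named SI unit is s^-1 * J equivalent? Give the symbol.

W

J = N·m (work = force × distance),
    = kg·m²·s⁻².
Combining: s⁻¹·J = s⁻¹ · (kg·m²·s⁻²) = kg·m²·s⁻³.
kg·m²·s⁻³ is the base-SI form of the watt.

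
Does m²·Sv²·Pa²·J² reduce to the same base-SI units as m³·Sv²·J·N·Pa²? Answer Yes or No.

Yes

Left side:
  Sv = m²·s⁻².
  So Sv² = m⁴·s⁻⁴.
  Pa = kg·m⁻¹·s⁻².
  So Pa² = kg²·m⁻²·s⁻⁴.
  J = kg·m²·s⁻².
  So J² = kg²·m⁴·s⁻⁴.
  Combining: m²·Sv²·Pa²·J² = m² · (m⁴·s⁻⁴) · (kg²·m⁻²·s⁻⁴) · (kg²·m⁴·s⁻⁴) = kg⁴·m⁸·s⁻¹².
Right side:
  Sv = m²·s⁻².
  So Sv² = m⁴·s⁻⁴.
  J = kg·m²·s⁻².
  N = kg·m·s⁻².
  Pa = kg·m⁻¹·s⁻².
  So Pa² = kg²·m⁻²·s⁻⁴.
  Combining: m³·Sv²·J·N·Pa² = m³ · (m⁴·s⁻⁴) · (kg·m²·s⁻²) · (kg·m·s⁻²) · (kg²·m⁻²·s⁻⁴) = kg⁴·m⁸·s⁻¹².
Both reduce to kg⁴·m⁸·s⁻¹².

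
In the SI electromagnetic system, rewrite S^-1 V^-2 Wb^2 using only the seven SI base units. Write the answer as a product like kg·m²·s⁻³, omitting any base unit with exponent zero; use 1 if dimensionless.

S = kg⁻¹·m⁻²·s³·A².
So S⁻¹ = kg·m²·s⁻³·A⁻².
V = kg·m²·s⁻³·A⁻¹.
So V⁻² = kg⁻²·m⁻⁴·s⁶·A².
Wb = kg·m²·s⁻²·A⁻¹.
So Wb² = kg²·m⁴·s⁻⁴·A⁻².
Combining: S⁻¹·V⁻²·Wb² = (kg·m²·s⁻³·A⁻²) · (kg⁻²·m⁻⁴·s⁶·A²) · (kg²·m⁴·s⁻⁴·A⁻²) = kg·m²·s⁻¹·A⁻².

kg·m²·s⁻¹·A⁻²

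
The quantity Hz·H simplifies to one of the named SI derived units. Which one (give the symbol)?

Ω

Hz = 1/s = s⁻¹ (frequency is cycles per second).
H = Wb/A (inductance = flux per current),
    = kg·m²·s⁻²·A⁻².
Combining: Hz·H = s⁻¹ · (kg·m²·s⁻²·A⁻²) = kg·m²·s⁻³·A⁻².
kg·m²·s⁻³·A⁻² is the base-SI form of the ohm.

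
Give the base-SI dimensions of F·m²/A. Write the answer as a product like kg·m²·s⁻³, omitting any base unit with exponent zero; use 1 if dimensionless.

kg⁻¹·s⁴·A

F = C/V (capacitance = charge per voltage),
    = A·s/(kg·m²·s⁻³·A⁻¹) (substituting C and V),
    = kg⁻¹·m⁻²·s⁴·A².
Combining: F·m²·A⁻¹ = (kg⁻¹·m⁻²·s⁴·A²) · m² · A⁻¹ = kg⁻¹·s⁴·A.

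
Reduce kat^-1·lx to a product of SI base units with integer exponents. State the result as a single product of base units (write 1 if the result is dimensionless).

kat = s⁻¹·mol.
So kat⁻¹ = s·mol⁻¹.
lx = m⁻²·cd.
Combining: kat⁻¹·lx = (s·mol⁻¹) · (m⁻²·cd) = m⁻²·s·mol⁻¹·cd.

m⁻²·s·mol⁻¹·cd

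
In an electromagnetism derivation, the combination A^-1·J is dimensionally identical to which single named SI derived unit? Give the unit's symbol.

Wb

J = kg·m²·s⁻².
Combining: A⁻¹·J = A⁻¹ · (kg·m²·s⁻²) = kg·m²·s⁻²·A⁻¹.
kg·m²·s⁻²·A⁻¹ is the base-SI form of the weber.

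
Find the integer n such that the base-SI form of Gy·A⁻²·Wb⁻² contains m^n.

-2

Gy = m²·s⁻².
Wb = kg·m²·s⁻²·A⁻¹.
So Wb⁻² = kg⁻²·m⁻⁴·s⁴·A².
Combining: Gy·A⁻²·Wb⁻² = (m²·s⁻²) · A⁻² · (kg⁻²·m⁻⁴·s⁴·A²) = kg⁻²·m⁻²·s².
The exponent of m is -2.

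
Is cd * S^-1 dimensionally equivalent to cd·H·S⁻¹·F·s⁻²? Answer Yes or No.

Left side:
  S = kg⁻¹·m⁻²·s³·A².
  So S⁻¹ = kg·m²·s⁻³·A⁻².
  Combining: cd·S⁻¹ = cd · (kg·m²·s⁻³·A⁻²) = kg·m²·s⁻³·A⁻²·cd.
Right side:
  H = Wb/A (inductance = flux per current),
      = kg·m²·s⁻²·A⁻².
  S = 1/Ω (conductance is reciprocal resistance),
      = kg⁻¹·m⁻²·s³·A².
  So S⁻¹ = kg·m²·s⁻³·A⁻².
  F = C/V (capacitance = charge per voltage),
      = A·s/(kg·m²·s⁻³·A⁻¹) (substituting C and V),
      = kg⁻¹·m⁻²·s⁴·A².
  Combining: cd·H·S⁻¹·F·s⁻² = cd · (kg·m²·s⁻²·A⁻²) · (kg·m²·s⁻³·A⁻²) · (kg⁻¹·m⁻²·s⁴·A²) · s⁻² = kg·m²·s⁻³·A⁻²·cd.
Both reduce to kg·m²·s⁻³·A⁻²·cd.

Yes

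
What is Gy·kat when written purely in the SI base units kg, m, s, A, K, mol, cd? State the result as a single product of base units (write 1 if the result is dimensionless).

Gy = m²·s⁻².
kat = s⁻¹·mol.
Combining: Gy·kat = (m²·s⁻²) · (s⁻¹·mol) = m²·s⁻³·mol.

m²·s⁻³·mol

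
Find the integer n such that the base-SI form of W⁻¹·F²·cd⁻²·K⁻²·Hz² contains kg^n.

W = J/s (power = energy per time),
    = kg·m²·s⁻³.
So W⁻¹ = kg⁻¹·m⁻²·s³.
F = C/V (capacitance = charge per voltage),
    = A·s/(kg·m²·s⁻³·A⁻¹) (substituting C and V),
    = kg⁻¹·m⁻²·s⁴·A².
So F² = kg⁻²·m⁻⁴·s⁸·A⁴.
Hz = 1/s = s⁻¹ (frequency is cycles per second).
So Hz² = s⁻².
Combining: W⁻¹·F²·cd⁻²·K⁻²·Hz² = (kg⁻¹·m⁻²·s³) · (kg⁻²·m⁻⁴·s⁸·A⁴) · cd⁻² · K⁻² · s⁻² = kg⁻³·m⁻⁶·s⁹·A⁴·K⁻²·cd⁻².
The exponent of kg is -3.

-3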